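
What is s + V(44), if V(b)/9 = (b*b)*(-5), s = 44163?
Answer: -42957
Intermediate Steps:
V(b) = -45*b**2 (V(b) = 9*((b*b)*(-5)) = 9*(b**2*(-5)) = 9*(-5*b**2) = -45*b**2)
s + V(44) = 44163 - 45*44**2 = 44163 - 45*1936 = 44163 - 87120 = -42957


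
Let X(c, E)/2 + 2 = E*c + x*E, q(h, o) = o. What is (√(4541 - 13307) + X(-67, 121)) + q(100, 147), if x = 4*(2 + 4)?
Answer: -10263 + 3*I*√974 ≈ -10263.0 + 93.627*I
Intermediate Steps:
x = 24 (x = 4*6 = 24)
X(c, E) = -4 + 48*E + 2*E*c (X(c, E) = -4 + 2*(E*c + 24*E) = -4 + 2*(24*E + E*c) = -4 + (48*E + 2*E*c) = -4 + 48*E + 2*E*c)
(√(4541 - 13307) + X(-67, 121)) + q(100, 147) = (√(4541 - 13307) + (-4 + 48*121 + 2*121*(-67))) + 147 = (√(-8766) + (-4 + 5808 - 16214)) + 147 = (3*I*√974 - 10410) + 147 = (-10410 + 3*I*√974) + 147 = -10263 + 3*I*√974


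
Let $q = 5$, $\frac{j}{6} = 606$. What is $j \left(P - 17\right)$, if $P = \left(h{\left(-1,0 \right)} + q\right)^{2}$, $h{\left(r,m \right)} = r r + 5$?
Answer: $378144$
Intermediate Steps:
$h{\left(r,m \right)} = 5 + r^{2}$ ($h{\left(r,m \right)} = r^{2} + 5 = 5 + r^{2}$)
$j = 3636$ ($j = 6 \cdot 606 = 3636$)
$P = 121$ ($P = \left(\left(5 + \left(-1\right)^{2}\right) + 5\right)^{2} = \left(\left(5 + 1\right) + 5\right)^{2} = \left(6 + 5\right)^{2} = 11^{2} = 121$)
$j \left(P - 17\right) = 3636 \left(121 - 17\right) = 3636 \cdot 104 = 378144$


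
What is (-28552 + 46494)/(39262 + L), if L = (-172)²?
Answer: 8971/34423 ≈ 0.26061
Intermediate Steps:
L = 29584
(-28552 + 46494)/(39262 + L) = (-28552 + 46494)/(39262 + 29584) = 17942/68846 = 17942*(1/68846) = 8971/34423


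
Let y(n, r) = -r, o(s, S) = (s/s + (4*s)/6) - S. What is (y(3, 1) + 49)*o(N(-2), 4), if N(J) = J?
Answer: -208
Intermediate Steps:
o(s, S) = 1 - S + 2*s/3 (o(s, S) = (1 + (4*s)*(⅙)) - S = (1 + 2*s/3) - S = 1 - S + 2*s/3)
(y(3, 1) + 49)*o(N(-2), 4) = (-1*1 + 49)*(1 - 1*4 + (⅔)*(-2)) = (-1 + 49)*(1 - 4 - 4/3) = 48*(-13/3) = -208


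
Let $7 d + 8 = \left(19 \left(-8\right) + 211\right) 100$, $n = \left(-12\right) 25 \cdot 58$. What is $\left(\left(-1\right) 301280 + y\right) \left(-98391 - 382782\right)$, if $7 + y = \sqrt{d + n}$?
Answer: $144971169651 - 137478 i \sqrt{202839} \approx 1.4497 \cdot 10^{11} - 6.1917 \cdot 10^{7} i$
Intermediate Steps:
$n = -17400$ ($n = \left(-300\right) 58 = -17400$)
$d = \frac{5892}{7}$ ($d = - \frac{8}{7} + \frac{\left(19 \left(-8\right) + 211\right) 100}{7} = - \frac{8}{7} + \frac{\left(-152 + 211\right) 100}{7} = - \frac{8}{7} + \frac{59 \cdot 100}{7} = - \frac{8}{7} + \frac{1}{7} \cdot 5900 = - \frac{8}{7} + \frac{5900}{7} = \frac{5892}{7} \approx 841.71$)
$y = -7 + \frac{2 i \sqrt{202839}}{7}$ ($y = -7 + \sqrt{\frac{5892}{7} - 17400} = -7 + \sqrt{- \frac{115908}{7}} = -7 + \frac{2 i \sqrt{202839}}{7} \approx -7.0 + 128.68 i$)
$\left(\left(-1\right) 301280 + y\right) \left(-98391 - 382782\right) = \left(\left(-1\right) 301280 - \left(7 - \frac{2 i \sqrt{202839}}{7}\right)\right) \left(-98391 - 382782\right) = \left(-301280 - \left(7 - \frac{2 i \sqrt{202839}}{7}\right)\right) \left(-481173\right) = \left(-301287 + \frac{2 i \sqrt{202839}}{7}\right) \left(-481173\right) = 144971169651 - 137478 i \sqrt{202839}$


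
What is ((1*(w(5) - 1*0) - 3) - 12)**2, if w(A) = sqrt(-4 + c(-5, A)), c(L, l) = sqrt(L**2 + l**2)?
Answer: (15 - sqrt(-4 + 5*sqrt(2)))**2 ≈ 175.50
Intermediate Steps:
w(A) = sqrt(-4 + sqrt(25 + A**2)) (w(A) = sqrt(-4 + sqrt((-5)**2 + A**2)) = sqrt(-4 + sqrt(25 + A**2)))
((1*(w(5) - 1*0) - 3) - 12)**2 = ((1*(sqrt(-4 + sqrt(25 + 5**2)) - 1*0) - 3) - 12)**2 = ((1*(sqrt(-4 + sqrt(25 + 25)) + 0) - 3) - 12)**2 = ((1*(sqrt(-4 + sqrt(50)) + 0) - 3) - 12)**2 = ((1*(sqrt(-4 + 5*sqrt(2)) + 0) - 3) - 12)**2 = ((1*sqrt(-4 + 5*sqrt(2)) - 3) - 12)**2 = ((sqrt(-4 + 5*sqrt(2)) - 3) - 12)**2 = ((-3 + sqrt(-4 + 5*sqrt(2))) - 12)**2 = (-15 + sqrt(-4 + 5*sqrt(2)))**2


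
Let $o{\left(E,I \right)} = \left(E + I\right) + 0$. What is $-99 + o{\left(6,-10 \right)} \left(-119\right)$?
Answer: $377$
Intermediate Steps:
$o{\left(E,I \right)} = E + I$
$-99 + o{\left(6,-10 \right)} \left(-119\right) = -99 + \left(6 - 10\right) \left(-119\right) = -99 - -476 = -99 + 476 = 377$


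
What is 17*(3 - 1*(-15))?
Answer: 306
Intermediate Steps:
17*(3 - 1*(-15)) = 17*(3 + 15) = 17*18 = 306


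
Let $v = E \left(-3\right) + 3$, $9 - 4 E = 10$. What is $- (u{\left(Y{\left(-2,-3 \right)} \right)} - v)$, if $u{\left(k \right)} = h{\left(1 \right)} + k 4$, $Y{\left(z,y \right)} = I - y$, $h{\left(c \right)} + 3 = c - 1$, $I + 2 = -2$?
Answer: $\frac{43}{4} \approx 10.75$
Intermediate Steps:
$I = -4$ ($I = -2 - 2 = -4$)
$h{\left(c \right)} = -4 + c$ ($h{\left(c \right)} = -3 + \left(c - 1\right) = -3 + \left(-1 + c\right) = -4 + c$)
$E = - \frac{1}{4}$ ($E = \frac{9}{4} - \frac{5}{2} = - \frac{1}{4} \approx -0.25$)
$Y{\left(z,y \right)} = -4 - y$
$v = \frac{15}{4}$ ($v = \left(- \frac{1}{4}\right) \left(-3\right) + 3 = \frac{3}{4} + 3 = \frac{15}{4} \approx 3.75$)
$u{\left(k \right)} = -3 + 4 k$ ($u{\left(k \right)} = \left(-4 + 1\right) + k 4 = -3 + 4 k$)
$- (u{\left(Y{\left(-2,-3 \right)} \right)} - v) = - (\left(-3 + 4 \left(-4 - -3\right)\right) - \frac{15}{4}) = - (\left(-3 + 4 \left(-4 + 3\right)\right) - \frac{15}{4}) = - (\left(-3 + 4 \left(-1\right)\right) - \frac{15}{4}) = - (\left(-3 - 4\right) - \frac{15}{4}) = - (-7 - \frac{15}{4}) = \left(-1\right) \left(- \frac{43}{4}\right) = \frac{43}{4}$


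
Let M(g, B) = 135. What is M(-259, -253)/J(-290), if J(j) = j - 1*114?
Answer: -135/404 ≈ -0.33416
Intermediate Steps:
J(j) = -114 + j (J(j) = j - 114 = -114 + j)
M(-259, -253)/J(-290) = 135/(-114 - 290) = 135/(-404) = 135*(-1/404) = -135/404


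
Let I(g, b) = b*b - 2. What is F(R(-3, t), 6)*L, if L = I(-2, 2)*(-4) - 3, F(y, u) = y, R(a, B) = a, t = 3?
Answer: 33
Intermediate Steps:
I(g, b) = -2 + b**2 (I(g, b) = b**2 - 2 = -2 + b**2)
L = -11 (L = (-2 + 2**2)*(-4) - 3 = (-2 + 4)*(-4) - 3 = 2*(-4) - 3 = -8 - 3 = -11)
F(R(-3, t), 6)*L = -3*(-11) = 33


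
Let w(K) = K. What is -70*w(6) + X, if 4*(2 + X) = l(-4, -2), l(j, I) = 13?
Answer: -1675/4 ≈ -418.75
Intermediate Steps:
X = 5/4 (X = -2 + (¼)*13 = -2 + 13/4 = 5/4 ≈ 1.2500)
-70*w(6) + X = -70*6 + 5/4 = -420 + 5/4 = -1675/4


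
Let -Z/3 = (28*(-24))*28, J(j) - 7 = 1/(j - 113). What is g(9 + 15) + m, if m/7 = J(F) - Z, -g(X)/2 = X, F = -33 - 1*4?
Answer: -59270257/150 ≈ -3.9514e+5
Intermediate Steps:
F = -37 (F = -33 - 4 = -37)
g(X) = -2*X
J(j) = 7 + 1/(-113 + j) (J(j) = 7 + 1/(j - 113) = 7 + 1/(-113 + j))
Z = 56448 (Z = -3*28*(-24)*28 = -(-2016)*28 = -3*(-18816) = 56448)
m = -59263057/150 (m = 7*((-790 + 7*(-37))/(-113 - 37) - 1*56448) = 7*((-790 - 259)/(-150) - 56448) = 7*(-1/150*(-1049) - 56448) = 7*(1049/150 - 56448) = 7*(-8466151/150) = -59263057/150 ≈ -3.9509e+5)
g(9 + 15) + m = -2*(9 + 15) - 59263057/150 = -2*24 - 59263057/150 = -48 - 59263057/150 = -59270257/150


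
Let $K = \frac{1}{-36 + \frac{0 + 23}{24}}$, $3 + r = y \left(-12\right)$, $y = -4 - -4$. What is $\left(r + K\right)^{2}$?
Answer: $\frac{6487209}{707281} \approx 9.172$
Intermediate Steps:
$y = 0$ ($y = -4 + 4 = 0$)
$r = -3$ ($r = -3 + 0 \left(-12\right) = -3 + 0 = -3$)
$K = - \frac{24}{841}$ ($K = \frac{1}{-36 + 23 \cdot \frac{1}{24}} = \frac{1}{-36 + \frac{23}{24}} = \frac{1}{- \frac{841}{24}} = - \frac{24}{841} \approx -0.028537$)
$\left(r + K\right)^{2} = \left(-3 - \frac{24}{841}\right)^{2} = \left(- \frac{2547}{841}\right)^{2} = \frac{6487209}{707281}$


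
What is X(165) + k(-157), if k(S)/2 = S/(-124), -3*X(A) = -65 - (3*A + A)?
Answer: 45421/186 ≈ 244.20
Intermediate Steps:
X(A) = 65/3 + 4*A/3 (X(A) = -(-65 - (3*A + A))/3 = -(-65 - 4*A)/3 = 65/3 + 4*A/3)
k(S) = -S/62 (k(S) = 2*(S/(-124)) = 2*(S*(-1/124)) = 2*(-S/124) = -S/62)
X(165) + k(-157) = (65/3 + (4/3)*165) - 1/62*(-157) = (65/3 + 220) + 157/62 = 725/3 + 157/62 = 45421/186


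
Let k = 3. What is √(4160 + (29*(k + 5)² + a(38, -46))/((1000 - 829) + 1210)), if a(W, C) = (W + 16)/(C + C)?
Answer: √16793321012734/63526 ≈ 64.508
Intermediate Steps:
a(W, C) = (16 + W)/(2*C) (a(W, C) = (16 + W)/((2*C)) = (16 + W)*(1/(2*C)) = (16 + W)/(2*C))
√(4160 + (29*(k + 5)² + a(38, -46))/((1000 - 829) + 1210)) = √(4160 + (29*(3 + 5)² + (½)*(16 + 38)/(-46))/((1000 - 829) + 1210)) = √(4160 + (29*8² + (½)*(-1/46)*54)/(171 + 1210)) = √(4160 + (29*64 - 27/46)/1381) = √(4160 + (1856 - 27/46)*(1/1381)) = √(4160 + (85349/46)*(1/1381)) = √(4160 + 85349/63526) = √(264353509/63526) = √16793321012734/63526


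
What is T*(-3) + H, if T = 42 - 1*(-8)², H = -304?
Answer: -238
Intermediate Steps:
T = -22 (T = 42 - 1*64 = 42 - 64 = -22)
T*(-3) + H = -22*(-3) - 304 = 66 - 304 = -238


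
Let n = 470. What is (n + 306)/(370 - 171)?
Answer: 776/199 ≈ 3.8995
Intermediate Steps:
(n + 306)/(370 - 171) = (470 + 306)/(370 - 171) = 776/199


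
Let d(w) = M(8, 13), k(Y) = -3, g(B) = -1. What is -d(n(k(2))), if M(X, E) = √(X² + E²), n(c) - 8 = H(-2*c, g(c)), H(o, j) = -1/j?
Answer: -√233 ≈ -15.264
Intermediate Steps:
n(c) = 9 (n(c) = 8 - 1/(-1) = 8 - 1*(-1) = 8 + 1 = 9)
M(X, E) = √(E² + X²)
d(w) = √233 (d(w) = √(13² + 8²) = √(169 + 64) = √233)
-d(n(k(2))) = -√233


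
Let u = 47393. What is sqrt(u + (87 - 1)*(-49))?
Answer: sqrt(43179) ≈ 207.80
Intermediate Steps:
sqrt(u + (87 - 1)*(-49)) = sqrt(47393 + (87 - 1)*(-49)) = sqrt(47393 + 86*(-49)) = sqrt(47393 - 4214) = sqrt(43179)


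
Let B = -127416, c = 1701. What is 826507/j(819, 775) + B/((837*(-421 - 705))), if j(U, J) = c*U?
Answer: 17712168347/24314105907 ≈ 0.72847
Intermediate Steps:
j(U, J) = 1701*U
826507/j(819, 775) + B/((837*(-421 - 705))) = 826507/((1701*819)) - 127416*1/(837*(-421 - 705)) = 826507/1393119 - 127416/(837*(-1126)) = 826507*(1/1393119) - 127416/(-942462) = 826507/1393119 - 127416*(-1/942462) = 826507/1393119 + 21236/157077 = 17712168347/24314105907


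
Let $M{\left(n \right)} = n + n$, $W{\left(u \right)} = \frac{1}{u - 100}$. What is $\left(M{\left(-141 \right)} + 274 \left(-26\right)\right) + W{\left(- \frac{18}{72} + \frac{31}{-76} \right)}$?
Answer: $- \frac{28327988}{3825} \approx -7406.0$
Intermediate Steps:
$W{\left(u \right)} = \frac{1}{-100 + u}$
$M{\left(n \right)} = 2 n$
$\left(M{\left(-141 \right)} + 274 \left(-26\right)\right) + W{\left(- \frac{18}{72} + \frac{31}{-76} \right)} = \left(2 \left(-141\right) + 274 \left(-26\right)\right) + \frac{1}{-100 + \left(- \frac{18}{72} + \frac{31}{-76}\right)} = \left(-282 - 7124\right) + \frac{1}{-100 + \left(\left(-18\right) \frac{1}{72} + 31 \left(- \frac{1}{76}\right)\right)} = -7406 + \frac{1}{-100 - \frac{25}{38}} = -7406 + \frac{1}{- \frac{3825}{38}} = -7406 - \frac{38}{3825} = - \frac{28327988}{3825}$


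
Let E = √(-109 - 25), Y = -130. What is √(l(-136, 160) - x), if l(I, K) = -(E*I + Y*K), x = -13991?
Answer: √(34791 + 136*I*√134) ≈ 186.57 + 4.2191*I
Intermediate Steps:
E = I*√134 (E = √(-134) = I*√134 ≈ 11.576*I)
l(I, K) = 130*K - I*I*√134 (l(I, K) = -((I*√134)*I - 130*K) = -(I*I*√134 - 130*K) = -(-130*K + I*I*√134) = 130*K - I*I*√134)
√(l(-136, 160) - x) = √((130*160 - 1*I*(-136)*√134) - 1*(-13991)) = √((20800 + 136*I*√134) + 13991) = √(34791 + 136*I*√134)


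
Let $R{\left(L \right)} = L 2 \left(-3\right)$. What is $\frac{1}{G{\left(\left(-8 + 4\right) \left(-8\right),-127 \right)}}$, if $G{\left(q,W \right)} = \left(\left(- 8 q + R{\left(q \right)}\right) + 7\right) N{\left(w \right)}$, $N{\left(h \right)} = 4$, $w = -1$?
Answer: $- \frac{1}{1764} \approx -0.00056689$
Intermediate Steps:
$R{\left(L \right)} = - 6 L$ ($R{\left(L \right)} = 2 L \left(-3\right) = - 6 L$)
$G{\left(q,W \right)} = 28 - 56 q$ ($G{\left(q,W \right)} = \left(\left(- 8 q - 6 q\right) + 7\right) 4 = \left(- 14 q + 7\right) 4 = \left(7 - 14 q\right) 4 = 28 - 56 q$)
$\frac{1}{G{\left(\left(-8 + 4\right) \left(-8\right),-127 \right)}} = \frac{1}{28 - 56 \left(-8 + 4\right) \left(-8\right)} = \frac{1}{28 - 56 \left(\left(-4\right) \left(-8\right)\right)} = \frac{1}{28 - 1792} = \frac{1}{-1764} = - \frac{1}{1764}$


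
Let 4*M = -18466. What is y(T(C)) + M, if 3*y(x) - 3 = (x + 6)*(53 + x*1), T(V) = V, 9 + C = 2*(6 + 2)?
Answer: -8711/2 ≈ -4355.5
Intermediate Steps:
C = 7 (C = -9 + 2*(6 + 2) = -9 + 2*8 = -9 + 16 = 7)
y(x) = 1 + (6 + x)*(53 + x)/3 (y(x) = 1 + ((x + 6)*(53 + x*1))/3 = 1 + ((6 + x)*(53 + x))/3 = 1 + (6 + x)*(53 + x)/3)
M = -9233/2 (M = (¼)*(-18466) = -9233/2 ≈ -4616.5)
y(T(C)) + M = (107 + (⅓)*7² + (59/3)*7) - 9233/2 = (107 + (⅓)*49 + 413/3) - 9233/2 = (107 + 49/3 + 413/3) - 9233/2 = 261 - 9233/2 = -8711/2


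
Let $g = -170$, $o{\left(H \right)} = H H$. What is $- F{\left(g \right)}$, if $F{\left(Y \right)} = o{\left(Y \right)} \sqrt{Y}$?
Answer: $- 28900 i \sqrt{170} \approx - 3.7681 \cdot 10^{5} i$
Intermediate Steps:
$o{\left(H \right)} = H^{2}$
$F{\left(Y \right)} = Y^{\frac{5}{2}}$ ($F{\left(Y \right)} = Y^{2} \sqrt{Y} = Y^{\frac{5}{2}}$)
$- F{\left(g \right)} = - \left(-170\right)^{\frac{5}{2}} = - 28900 i \sqrt{170}$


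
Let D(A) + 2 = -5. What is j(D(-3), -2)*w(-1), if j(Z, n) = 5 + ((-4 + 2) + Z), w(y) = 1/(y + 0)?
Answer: 4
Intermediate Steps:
w(y) = 1/y
D(A) = -7 (D(A) = -2 - 5 = -7)
j(Z, n) = 3 + Z (j(Z, n) = 5 + (-2 + Z) = 3 + Z)
j(D(-3), -2)*w(-1) = (3 - 7)/(-1) = -4*(-1) = 4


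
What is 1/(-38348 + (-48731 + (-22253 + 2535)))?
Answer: -1/106797 ≈ -9.3636e-6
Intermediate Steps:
1/(-38348 + (-48731 + (-22253 + 2535))) = 1/(-38348 + (-48731 - 19718)) = 1/(-38348 - 68449) = 1/(-106797) = -1/106797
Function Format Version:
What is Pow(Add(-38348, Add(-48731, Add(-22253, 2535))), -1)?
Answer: Rational(-1, 106797) ≈ -9.3636e-6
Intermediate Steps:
Pow(Add(-38348, Add(-48731, Add(-22253, 2535))), -1) = Pow(Add(-38348, Add(-48731, -19718)), -1) = Pow(Add(-38348, -68449), -1) = Pow(-106797, -1) = Rational(-1, 106797)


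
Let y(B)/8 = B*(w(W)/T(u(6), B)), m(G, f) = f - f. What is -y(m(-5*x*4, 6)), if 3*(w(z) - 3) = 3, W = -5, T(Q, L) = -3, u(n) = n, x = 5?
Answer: 0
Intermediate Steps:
w(z) = 4 (w(z) = 3 + (⅓)*3 = 3 + 1 = 4)
m(G, f) = 0
y(B) = -32*B/3 (y(B) = 8*(B*(4/(-3))) = 8*(B*(4*(-⅓))) = 8*(B*(-4/3)) = 8*(-4*B/3) = -32*B/3)
-y(m(-5*x*4, 6)) = -(-32)*0/3 = -1*0 = 0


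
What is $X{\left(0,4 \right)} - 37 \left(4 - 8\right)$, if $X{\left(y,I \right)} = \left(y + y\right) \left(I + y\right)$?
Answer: $148$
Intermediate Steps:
$X{\left(y,I \right)} = 2 y \left(I + y\right)$
$X{\left(0,4 \right)} - 37 \left(4 - 8\right) = 2 \cdot 0 \left(4 + 0\right) - 37 \left(4 - 8\right) = 2 \cdot 0 \cdot 4 - 37 \left(4 - 8\right) = 0 - -148 = 0 + 148 = 148$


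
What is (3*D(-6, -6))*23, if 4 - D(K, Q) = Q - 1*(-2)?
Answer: 552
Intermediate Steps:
D(K, Q) = 2 - Q (D(K, Q) = 4 - (Q - 1*(-2)) = 4 - (Q + 2) = 4 - (2 + Q) = 4 + (-2 - Q) = 2 - Q)
(3*D(-6, -6))*23 = (3*(2 - 1*(-6)))*23 = (3*(2 + 6))*23 = (3*8)*23 = 24*23 = 552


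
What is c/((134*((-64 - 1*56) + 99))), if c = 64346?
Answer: -32173/1407 ≈ -22.866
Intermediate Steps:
c/((134*((-64 - 1*56) + 99))) = 64346/((134*((-64 - 1*56) + 99))) = 64346/((134*((-64 - 56) + 99))) = 64346/((134*(-120 + 99))) = 64346/((134*(-21))) = 64346/(-2814) = 64346*(-1/2814) = -32173/1407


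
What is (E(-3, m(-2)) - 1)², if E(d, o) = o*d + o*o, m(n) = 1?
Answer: 9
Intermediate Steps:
E(d, o) = o² + d*o (E(d, o) = d*o + o² = o² + d*o)
(E(-3, m(-2)) - 1)² = (1*(-3 + 1) - 1)² = (1*(-2) - 1)² = (-2 - 1)² = (-3)² = 9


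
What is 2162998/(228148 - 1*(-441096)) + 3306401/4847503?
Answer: 6348964162419/1622081148866 ≈ 3.9141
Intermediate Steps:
2162998/(228148 - 1*(-441096)) + 3306401/4847503 = 2162998/(228148 + 441096) + 3306401*(1/4847503) = 2162998/669244 + 3306401/4847503 = 2162998*(1/669244) + 3306401/4847503 = 1081499/334622 + 3306401/4847503 = 6348964162419/1622081148866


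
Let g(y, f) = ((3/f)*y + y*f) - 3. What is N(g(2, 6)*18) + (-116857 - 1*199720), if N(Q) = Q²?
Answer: -284177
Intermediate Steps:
g(y, f) = -3 + f*y + 3*y/f (g(y, f) = (3*y/f + f*y) - 3 = (f*y + 3*y/f) - 3 = -3 + f*y + 3*y/f)
N(g(2, 6)*18) + (-116857 - 1*199720) = ((-3 + 6*2 + 3*2/6)*18)² + (-116857 - 1*199720) = ((-3 + 12 + 3*2*(⅙))*18)² + (-116857 - 199720) = ((-3 + 12 + 1)*18)² - 316577 = (10*18)² - 316577 = 180² - 316577 = 32400 - 316577 = -284177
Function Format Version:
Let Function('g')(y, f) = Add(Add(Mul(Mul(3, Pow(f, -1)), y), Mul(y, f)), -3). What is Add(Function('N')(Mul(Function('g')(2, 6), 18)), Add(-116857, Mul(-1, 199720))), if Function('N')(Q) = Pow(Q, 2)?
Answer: -284177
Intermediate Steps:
Function('g')(y, f) = Add(-3, Mul(f, y), Mul(3, y, Pow(f, -1))) (Function('g')(y, f) = Add(Add(Mul(3, y, Pow(f, -1)), Mul(f, y)), -3) = Add(Add(Mul(f, y), Mul(3, y, Pow(f, -1))), -3) = Add(-3, Mul(f, y), Mul(3, y, Pow(f, -1))))
Add(Function('N')(Mul(Function('g')(2, 6), 18)), Add(-116857, Mul(-1, 199720))) = Add(Pow(Mul(Add(-3, Mul(6, 2), Mul(3, 2, Pow(6, -1))), 18), 2), Add(-116857, Mul(-1, 199720))) = Add(Pow(Mul(Add(-3, 12, Mul(3, 2, Rational(1, 6))), 18), 2), Add(-116857, -199720)) = Add(Pow(Mul(Add(-3, 12, 1), 18), 2), -316577) = Add(Pow(Mul(10, 18), 2), -316577) = Add(Pow(180, 2), -316577) = Add(32400, -316577) = -284177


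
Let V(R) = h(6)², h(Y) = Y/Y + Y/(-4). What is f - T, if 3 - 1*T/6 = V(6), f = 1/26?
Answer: -214/13 ≈ -16.462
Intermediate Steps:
f = 1/26 ≈ 0.038462
h(Y) = 1 - Y/4 (h(Y) = 1 + Y*(-¼) = 1 - Y/4)
V(R) = ¼ (V(R) = (1 - ¼*6)² = (1 - 3/2)² = (-½)² = ¼)
T = 33/2 (T = 18 - 6*¼ = 18 - 3/2 = 33/2 ≈ 16.500)
f - T = 1/26 - 1*33/2 = 1/26 - 33/2 = -214/13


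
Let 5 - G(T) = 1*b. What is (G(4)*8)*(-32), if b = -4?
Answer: -2304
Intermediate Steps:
G(T) = 9 (G(T) = 5 - (-4) = 5 - 1*(-4) = 5 + 4 = 9)
(G(4)*8)*(-32) = (9*8)*(-32) = 72*(-32) = -2304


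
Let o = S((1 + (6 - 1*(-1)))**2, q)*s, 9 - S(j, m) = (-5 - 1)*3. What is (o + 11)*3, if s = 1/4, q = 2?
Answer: 213/4 ≈ 53.250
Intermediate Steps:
s = 1/4 (s = 1*(1/4) = 1/4 ≈ 0.25000)
S(j, m) = 27 (S(j, m) = 9 - (-5 - 1)*3 = 9 - (-6)*3 = 9 - 1*(-18) = 9 + 18 = 27)
o = 27/4 (o = 27*(1/4) = 27/4 ≈ 6.7500)
(o + 11)*3 = (27/4 + 11)*3 = (71/4)*3 = 213/4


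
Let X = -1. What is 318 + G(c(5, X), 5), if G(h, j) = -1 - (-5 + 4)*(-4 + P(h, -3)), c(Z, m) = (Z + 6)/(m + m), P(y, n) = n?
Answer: 310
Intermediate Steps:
c(Z, m) = (6 + Z)/(2*m) (c(Z, m) = (6 + Z)/((2*m)) = (6 + Z)*(1/(2*m)) = (6 + Z)/(2*m))
G(h, j) = -8 (G(h, j) = -1 - (-5 + 4)*(-4 - 3) = -1 - (-1)*(-7) = -1 - 1*7 = -1 - 7 = -8)
318 + G(c(5, X), 5) = 318 - 8 = 310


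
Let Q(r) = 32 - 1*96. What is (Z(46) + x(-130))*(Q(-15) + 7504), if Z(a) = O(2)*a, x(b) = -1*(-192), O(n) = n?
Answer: 2112960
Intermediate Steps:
x(b) = 192
Q(r) = -64 (Q(r) = 32 - 96 = -64)
Z(a) = 2*a
(Z(46) + x(-130))*(Q(-15) + 7504) = (2*46 + 192)*(-64 + 7504) = (92 + 192)*7440 = 284*7440 = 2112960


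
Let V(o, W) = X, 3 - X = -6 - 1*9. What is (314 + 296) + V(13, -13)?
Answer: 628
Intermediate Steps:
X = 18 (X = 3 - (-6 - 1*9) = 3 - (-6 - 9) = 3 - 1*(-15) = 3 + 15 = 18)
V(o, W) = 18
(314 + 296) + V(13, -13) = (314 + 296) + 18 = 610 + 18 = 628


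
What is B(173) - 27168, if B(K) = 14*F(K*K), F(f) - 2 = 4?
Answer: -27084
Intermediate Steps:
F(f) = 6 (F(f) = 2 + 4 = 6)
B(K) = 84 (B(K) = 14*6 = 84)
B(173) - 27168 = 84 - 27168 = -27084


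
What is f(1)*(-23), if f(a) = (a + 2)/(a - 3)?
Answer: 69/2 ≈ 34.500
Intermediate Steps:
f(a) = (2 + a)/(-3 + a)
f(1)*(-23) = ((2 + 1)/(-3 + 1))*(-23) = (3/(-2))*(-23) = -½*3*(-23) = -3/2*(-23) = 69/2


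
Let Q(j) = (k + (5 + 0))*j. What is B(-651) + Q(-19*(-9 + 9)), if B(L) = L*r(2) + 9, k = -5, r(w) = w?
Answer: -1293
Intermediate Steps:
Q(j) = 0 (Q(j) = (-5 + (5 + 0))*j = (-5 + 5)*j = 0*j = 0)
B(L) = 9 + 2*L (B(L) = L*2 + 9 = 2*L + 9 = 9 + 2*L)
B(-651) + Q(-19*(-9 + 9)) = (9 + 2*(-651)) + 0 = (9 - 1302) + 0 = -1293 + 0 = -1293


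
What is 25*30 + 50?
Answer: 800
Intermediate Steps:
25*30 + 50 = 750 + 50 = 800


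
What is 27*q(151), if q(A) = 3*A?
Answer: 12231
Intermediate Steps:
27*q(151) = 27*(3*151) = 27*453 = 12231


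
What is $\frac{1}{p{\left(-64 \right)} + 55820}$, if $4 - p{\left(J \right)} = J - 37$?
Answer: $\frac{1}{55925} \approx 1.7881 \cdot 10^{-5}$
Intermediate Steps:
$p{\left(J \right)} = 41 - J$ ($p{\left(J \right)} = 4 - \left(J - 37\right) = 4 - \left(-37 + J\right) = 41 - J$)
$\frac{1}{p{\left(-64 \right)} + 55820} = \frac{1}{\left(41 - -64\right) + 55820} = \frac{1}{\left(41 + 64\right) + 55820} = \frac{1}{105 + 55820} = \frac{1}{55925}$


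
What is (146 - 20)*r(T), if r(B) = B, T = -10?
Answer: -1260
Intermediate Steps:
(146 - 20)*r(T) = (146 - 20)*(-10) = 126*(-10) = -1260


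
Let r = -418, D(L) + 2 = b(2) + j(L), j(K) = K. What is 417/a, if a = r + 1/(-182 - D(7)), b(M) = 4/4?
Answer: -26132/26195 ≈ -0.99759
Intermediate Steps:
b(M) = 1 (b(M) = 4*(¼) = 1)
D(L) = -1 + L (D(L) = -2 + (1 + L) = -1 + L)
a = -78585/188 (a = -418 + 1/(-182 - (-1 + 7)) = -418 + 1/(-182 - 1*6) = -418 + 1/(-182 - 6) = -418 + 1/(-188) = -418 - 1/188 = -78585/188 ≈ -418.01)
417/a = 417/(-78585/188) = 417*(-188/78585) = -26132/26195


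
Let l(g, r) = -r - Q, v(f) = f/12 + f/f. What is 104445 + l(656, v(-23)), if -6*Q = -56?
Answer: 1253239/12 ≈ 1.0444e+5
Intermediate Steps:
Q = 28/3 (Q = -1/6*(-56) = 28/3 ≈ 9.3333)
v(f) = 1 + f/12 (v(f) = f*(1/12) + 1 = f/12 + 1 = 1 + f/12)
l(g, r) = -28/3 - r (l(g, r) = -r - 1*28/3 = -r - 28/3 = -28/3 - r)
104445 + l(656, v(-23)) = 104445 + (-28/3 - (1 + (1/12)*(-23))) = 104445 + (-28/3 - (1 - 23/12)) = 104445 + (-28/3 - 1*(-11/12)) = 104445 + (-28/3 + 11/12) = 104445 - 101/12 = 1253239/12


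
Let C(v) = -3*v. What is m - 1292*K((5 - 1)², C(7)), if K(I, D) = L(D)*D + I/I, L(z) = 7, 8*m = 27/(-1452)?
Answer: 730383095/3872 ≈ 1.8863e+5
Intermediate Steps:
m = -9/3872 (m = (27/(-1452))/8 = (27*(-1/1452))/8 = (⅛)*(-9/484) = -9/3872 ≈ -0.0023244)
K(I, D) = 1 + 7*D (K(I, D) = 7*D + I/I = 7*D + 1 = 1 + 7*D)
m - 1292*K((5 - 1)², C(7)) = -9/3872 - 1292*(1 + 7*(-3*7)) = -9/3872 - 1292*(1 + 7*(-21)) = -9/3872 - 1292*(1 - 147) = -9/3872 - 1292*(-146) = -9/3872 + 188632 = 730383095/3872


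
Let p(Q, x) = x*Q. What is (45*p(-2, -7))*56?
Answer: 35280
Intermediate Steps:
p(Q, x) = Q*x
(45*p(-2, -7))*56 = (45*(-2*(-7)))*56 = (45*14)*56 = 630*56 = 35280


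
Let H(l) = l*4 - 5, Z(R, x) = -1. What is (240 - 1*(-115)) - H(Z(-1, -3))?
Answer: 364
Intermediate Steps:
H(l) = -5 + 4*l (H(l) = 4*l - 5 = -5 + 4*l)
(240 - 1*(-115)) - H(Z(-1, -3)) = (240 - 1*(-115)) - (-5 + 4*(-1)) = (240 + 115) - (-5 - 4) = 355 - 1*(-9) = 355 + 9 = 364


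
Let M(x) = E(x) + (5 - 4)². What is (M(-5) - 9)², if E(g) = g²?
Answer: 289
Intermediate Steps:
M(x) = 1 + x² (M(x) = x² + (5 - 4)² = x² + 1² = x² + 1 = 1 + x²)
(M(-5) - 9)² = ((1 + (-5)²) - 9)² = ((1 + 25) - 9)² = (26 - 9)² = 17² = 289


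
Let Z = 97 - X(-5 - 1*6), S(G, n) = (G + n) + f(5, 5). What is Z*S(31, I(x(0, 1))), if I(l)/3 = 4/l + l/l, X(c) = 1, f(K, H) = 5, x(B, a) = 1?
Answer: 4896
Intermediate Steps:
I(l) = 3 + 12/l (I(l) = 3*(4/l + l/l) = 3*(4/l + 1) = 3*(1 + 4/l) = 3 + 12/l)
S(G, n) = 5 + G + n (S(G, n) = (G + n) + 5 = 5 + G + n)
Z = 96 (Z = 97 - 1*1 = 97 - 1 = 96)
Z*S(31, I(x(0, 1))) = 96*(5 + 31 + (3 + 12/1)) = 96*(5 + 31 + (3 + 12*1)) = 96*(5 + 31 + (3 + 12)) = 96*(5 + 31 + 15) = 96*51 = 4896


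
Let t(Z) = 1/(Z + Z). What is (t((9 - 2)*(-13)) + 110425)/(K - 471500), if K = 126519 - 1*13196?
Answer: -20097349/65188214 ≈ -0.30830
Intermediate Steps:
t(Z) = 1/(2*Z)
K = 113323 (K = 126519 - 13196 = 113323)
(t((9 - 2)*(-13)) + 110425)/(K - 471500) = (1/(2*(((9 - 2)*(-13)))) + 110425)/(113323 - 471500) = (1/(2*((7*(-13)))) + 110425)/(-358177) = ((½)/(-91) + 110425)*(-1/358177) = ((½)*(-1/91) + 110425)*(-1/358177) = (-1/182 + 110425)*(-1/358177) = (20097349/182)*(-1/358177) = -20097349/65188214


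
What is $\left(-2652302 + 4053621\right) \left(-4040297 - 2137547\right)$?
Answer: $-8657130176236$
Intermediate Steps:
$\left(-2652302 + 4053621\right) \left(-4040297 - 2137547\right) = 1401319 \left(-6177844\right) = -8657130176236$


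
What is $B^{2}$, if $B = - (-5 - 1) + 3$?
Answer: $81$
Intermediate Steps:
$B = 9$ ($B = - (-5 - 1) + 3 = \left(-1\right) \left(-6\right) + 3 = 6 + 3 = 9$)
$B^{2} = 9^{2} = 81$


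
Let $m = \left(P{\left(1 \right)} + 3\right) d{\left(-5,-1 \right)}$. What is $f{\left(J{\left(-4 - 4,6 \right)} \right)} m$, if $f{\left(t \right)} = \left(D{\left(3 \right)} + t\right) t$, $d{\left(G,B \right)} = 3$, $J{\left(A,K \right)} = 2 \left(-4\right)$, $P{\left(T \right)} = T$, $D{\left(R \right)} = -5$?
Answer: $1248$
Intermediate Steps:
$J{\left(A,K \right)} = -8$
$f{\left(t \right)} = t \left(-5 + t\right)$ ($f{\left(t \right)} = \left(-5 + t\right) t = t \left(-5 + t\right)$)
$m = 12$ ($m = \left(1 + 3\right) 3 = 4 \cdot 3 = 12$)
$f{\left(J{\left(-4 - 4,6 \right)} \right)} m = - 8 \left(-5 - 8\right) 12 = \left(-8\right) \left(-13\right) 12 = 104 \cdot 12 = 1248$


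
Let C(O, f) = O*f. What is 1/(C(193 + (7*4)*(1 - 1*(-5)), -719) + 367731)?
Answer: 1/108172 ≈ 9.2445e-6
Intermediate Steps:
1/(C(193 + (7*4)*(1 - 1*(-5)), -719) + 367731) = 1/((193 + (7*4)*(1 - 1*(-5)))*(-719) + 367731) = 1/((193 + 28*(1 + 5))*(-719) + 367731) = 1/((193 + 28*6)*(-719) + 367731) = 1/((193 + 168)*(-719) + 367731) = 1/(361*(-719) + 367731) = 1/(-259559 + 367731) = 1/108172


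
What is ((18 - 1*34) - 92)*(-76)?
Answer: 8208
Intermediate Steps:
((18 - 1*34) - 92)*(-76) = ((18 - 34) - 92)*(-76) = (-16 - 92)*(-76) = -108*(-76) = 8208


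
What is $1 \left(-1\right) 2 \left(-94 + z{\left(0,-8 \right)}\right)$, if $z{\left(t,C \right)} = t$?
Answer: $188$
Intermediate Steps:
$1 \left(-1\right) 2 \left(-94 + z{\left(0,-8 \right)}\right) = 1 \left(-1\right) 2 \left(-94 + 0\right) = \left(-1\right) 2 \left(-94\right) = \left(-2\right) \left(-94\right) = 188$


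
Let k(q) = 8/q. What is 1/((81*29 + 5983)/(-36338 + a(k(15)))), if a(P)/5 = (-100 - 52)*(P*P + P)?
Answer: -831589/187470 ≈ -4.4359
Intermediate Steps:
a(P) = -760*P - 760*P**2 (a(P) = 5*((-100 - 52)*(P*P + P)) = 5*(-152*(P**2 + P)) = 5*(-152*(P + P**2)) = 5*(-152*P - 152*P**2) = -760*P - 760*P**2)
1/((81*29 + 5983)/(-36338 + a(k(15)))) = 1/((81*29 + 5983)/(-36338 - 760*8/15*(1 + 8/15))) = 1/((2349 + 5983)/(-36338 - 760*8*(1/15)*(1 + 8*(1/15)))) = 1/(8332/(-36338 - 760*8/15*(1 + 8/15))) = 1/(8332/(-36338 - 760*8/15*23/15)) = 1/(8332/(-36338 - 27968/45)) = 1/(8332/(-1663178/45)) = 1/(8332*(-45/1663178)) = 1/(-187470/831589) = -831589/187470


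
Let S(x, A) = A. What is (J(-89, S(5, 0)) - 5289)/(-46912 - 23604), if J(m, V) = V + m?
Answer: 2689/35258 ≈ 0.076266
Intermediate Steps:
(J(-89, S(5, 0)) - 5289)/(-46912 - 23604) = ((0 - 89) - 5289)/(-46912 - 23604) = (-89 - 5289)/(-70516) = -5378*(-1/70516) = 2689/35258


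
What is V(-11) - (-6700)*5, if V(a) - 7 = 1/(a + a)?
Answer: 737153/22 ≈ 33507.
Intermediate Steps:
V(a) = 7 + 1/(2*a) (V(a) = 7 + 1/(a + a) = 7 + 1/(2*a))
V(-11) - (-6700)*5 = (7 + (½)/(-11)) - (-6700)*5 = (7 + (½)*(-1/11)) - 335*(-100) = (7 - 1/22) + 33500 = 153/22 + 33500 = 737153/22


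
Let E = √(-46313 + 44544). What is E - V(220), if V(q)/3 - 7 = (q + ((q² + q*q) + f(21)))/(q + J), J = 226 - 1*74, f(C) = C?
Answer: -99645/124 + I*√1769 ≈ -803.59 + 42.06*I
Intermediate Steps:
J = 152 (J = 226 - 74 = 152)
V(q) = 21 + 3*(21 + q + 2*q²)/(152 + q) (V(q) = 21 + 3*((q + ((q² + q*q) + 21))/(q + 152)) = 21 + 3*((q + ((q² + q²) + 21))/(152 + q)) = 21 + 3*((q + (2*q² + 21))/(152 + q)) = 21 + 3*((q + (21 + 2*q²))/(152 + q)) = 21 + 3*((21 + q + 2*q²)/(152 + q)) = 21 + 3*(21 + q + 2*q²)/(152 + q))
E = I*√1769 (E = √(-1769) = I*√1769 ≈ 42.06*I)
E - V(220) = I*√1769 - 3*(1085 + 2*220² + 8*220)/(152 + 220) = I*√1769 - 3*(1085 + 2*48400 + 1760)/372 = I*√1769 - 3*(1085 + 96800 + 1760)/372 = I*√1769 - 3*99645/372 = I*√1769 - 1*99645/124 = I*√1769 - 99645/124 = -99645/124 + I*√1769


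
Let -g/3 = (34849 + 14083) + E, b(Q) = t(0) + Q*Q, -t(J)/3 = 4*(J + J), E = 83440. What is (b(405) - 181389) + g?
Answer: -414480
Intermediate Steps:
t(J) = -24*J (t(J) = -12*(J + J) = -12*2*J = -24*J)
b(Q) = Q² (b(Q) = -24*0 + Q*Q = 0 + Q² = Q²)
g = -397116 (g = -3*((34849 + 14083) + 83440) = -3*(48932 + 83440) = -3*132372 = -397116)
(b(405) - 181389) + g = (405² - 181389) - 397116 = (164025 - 181389) - 397116 = -17364 - 397116 = -414480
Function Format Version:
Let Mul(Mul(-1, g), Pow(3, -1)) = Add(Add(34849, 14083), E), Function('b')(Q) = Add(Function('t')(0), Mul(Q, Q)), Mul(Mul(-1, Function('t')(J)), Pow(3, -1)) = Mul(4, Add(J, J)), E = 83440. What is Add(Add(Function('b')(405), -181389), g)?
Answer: -414480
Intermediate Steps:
Function('t')(J) = Mul(-24, J) (Function('t')(J) = Mul(-3, Mul(4, Add(J, J))) = Mul(-3, Mul(4, Mul(2, J))) = Mul(-3, Mul(8, J)) = Mul(-24, J))
Function('b')(Q) = Pow(Q, 2) (Function('b')(Q) = Add(Mul(-24, 0), Mul(Q, Q)) = Add(0, Pow(Q, 2)) = Pow(Q, 2))
g = -397116 (g = Mul(-3, Add(Add(34849, 14083), 83440)) = Mul(-3, Add(48932, 83440)) = Mul(-3, 132372) = -397116)
Add(Add(Function('b')(405), -181389), g) = Add(Add(Pow(405, 2), -181389), -397116) = Add(Add(164025, -181389), -397116) = Add(-17364, -397116) = -414480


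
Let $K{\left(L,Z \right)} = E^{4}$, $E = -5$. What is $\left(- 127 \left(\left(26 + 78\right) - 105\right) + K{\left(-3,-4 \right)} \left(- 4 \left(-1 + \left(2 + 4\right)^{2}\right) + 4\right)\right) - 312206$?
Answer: $-397079$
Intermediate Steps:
$K{\left(L,Z \right)} = 625$ ($K{\left(L,Z \right)} = \left(-5\right)^{4} = 625$)
$\left(- 127 \left(\left(26 + 78\right) - 105\right) + K{\left(-3,-4 \right)} \left(- 4 \left(-1 + \left(2 + 4\right)^{2}\right) + 4\right)\right) - 312206 = \left(- 127 \left(\left(26 + 78\right) - 105\right) + 625 \left(- 4 \left(-1 + \left(2 + 4\right)^{2}\right) + 4\right)\right) - 312206 = \left(- 127 \left(104 - 105\right) + 625 \left(- 4 \left(-1 + 6^{2}\right) + 4\right)\right) - 312206 = \left(\left(-127\right) \left(-1\right) + 625 \left(- 4 \left(-1 + 36\right) + 4\right)\right) - 312206 = \left(127 + 625 \left(\left(-4\right) 35 + 4\right)\right) - 312206 = \left(127 + 625 \left(-140 + 4\right)\right) - 312206 = \left(127 + 625 \left(-136\right)\right) - 312206 = \left(127 - 85000\right) - 312206 = -84873 - 312206 = -397079$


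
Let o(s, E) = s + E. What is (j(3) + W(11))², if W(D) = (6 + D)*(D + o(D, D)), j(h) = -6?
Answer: 308025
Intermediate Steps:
o(s, E) = E + s
W(D) = 3*D*(6 + D) (W(D) = (6 + D)*(D + (D + D)) = (6 + D)*(D + 2*D) = (6 + D)*(3*D) = 3*D*(6 + D))
(j(3) + W(11))² = (-6 + 3*11*(6 + 11))² = (-6 + 3*11*17)² = (-6 + 561)² = 555² = 308025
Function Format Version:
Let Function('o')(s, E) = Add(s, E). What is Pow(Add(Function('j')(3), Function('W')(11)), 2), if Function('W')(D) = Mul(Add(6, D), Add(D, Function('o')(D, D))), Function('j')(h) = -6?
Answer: 308025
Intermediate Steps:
Function('o')(s, E) = Add(E, s)
Function('W')(D) = Mul(3, D, Add(6, D)) (Function('W')(D) = Mul(Add(6, D), Add(D, Add(D, D))) = Mul(Add(6, D), Add(D, Mul(2, D))) = Mul(Add(6, D), Mul(3, D)) = Mul(3, D, Add(6, D)))
Pow(Add(Function('j')(3), Function('W')(11)), 2) = Pow(Add(-6, Mul(3, 11, Add(6, 11))), 2) = Pow(Add(-6, Mul(3, 11, 17)), 2) = Pow(Add(-6, 561), 2) = Pow(555, 2) = 308025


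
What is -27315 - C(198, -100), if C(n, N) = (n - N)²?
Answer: -116119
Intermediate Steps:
-27315 - C(198, -100) = -27315 - (-100 - 1*198)² = -27315 - (-100 - 198)² = -27315 - 1*(-298)² = -27315 - 1*88804 = -27315 - 88804 = -116119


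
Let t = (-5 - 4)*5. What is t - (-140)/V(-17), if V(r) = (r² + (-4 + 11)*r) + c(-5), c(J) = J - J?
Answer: -751/17 ≈ -44.176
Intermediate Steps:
c(J) = 0
V(r) = r² + 7*r (V(r) = (r² + (-4 + 11)*r) + 0 = (r² + 7*r) + 0 = r² + 7*r)
t = -45 (t = -9*5 = -45)
t - (-140)/V(-17) = -45 - (-140)/((-17*(7 - 17))) = -45 - (-140)/((-17*(-10))) = -45 - (-140)/170 = -45 - 1*(-14/17) = -45 + 14/17 = -751/17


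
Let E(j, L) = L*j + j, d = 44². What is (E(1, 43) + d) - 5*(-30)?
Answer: 2130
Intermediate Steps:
d = 1936
E(j, L) = j + L*j
(E(1, 43) + d) - 5*(-30) = (1*(1 + 43) + 1936) - 5*(-30) = (1*44 + 1936) + 150 = (44 + 1936) + 150 = 1980 + 150 = 2130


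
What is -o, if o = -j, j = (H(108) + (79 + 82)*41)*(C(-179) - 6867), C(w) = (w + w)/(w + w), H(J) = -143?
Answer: -44340628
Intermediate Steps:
C(w) = 1 (C(w) = (2*w)/((2*w)) = (2*w)*(1/(2*w)) = 1)
j = -44340628 (j = (-143 + (79 + 82)*41)*(1 - 6867) = (-143 + 161*41)*(-6866) = (-143 + 6601)*(-6866) = 6458*(-6866) = -44340628)
o = 44340628 (o = -1*(-44340628) = 44340628)
-o = -1*44340628 = -44340628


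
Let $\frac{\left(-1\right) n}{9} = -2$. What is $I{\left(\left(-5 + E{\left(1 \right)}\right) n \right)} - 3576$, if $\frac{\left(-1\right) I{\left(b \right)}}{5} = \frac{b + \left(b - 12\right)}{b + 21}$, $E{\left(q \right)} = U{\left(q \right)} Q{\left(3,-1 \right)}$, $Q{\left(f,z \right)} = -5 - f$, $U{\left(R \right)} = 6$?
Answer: $- \frac{1115336}{311} \approx -3586.3$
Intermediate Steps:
$n = 18$ ($n = \left(-9\right) \left(-2\right) = 18$)
$E{\left(q \right)} = -48$ ($E{\left(q \right)} = 6 \left(-5 - 3\right) = 6 \left(-8\right) = -48$)
$I{\left(b \right)} = - \frac{5 \left(-12 + 2 b\right)}{21 + b}$ ($I{\left(b \right)} = - 5 \frac{b + \left(b - 12\right)}{b + 21} = - 5 \frac{b + \left(b - 12\right)}{21 + b} = - 5 \frac{b + \left(-12 + b\right)}{21 + b} = - 5 \frac{-12 + 2 b}{21 + b} = - \frac{5 \left(-12 + 2 b\right)}{21 + b}$)
$I{\left(\left(-5 + E{\left(1 \right)}\right) n \right)} - 3576 = \frac{10 \left(6 - \left(-5 - 48\right) 18\right)}{21 + \left(-5 - 48\right) 18} - 3576 = \frac{10 \left(6 - \left(-53\right) 18\right)}{21 - 954} - 3576 = \frac{10 \left(6 - -954\right)}{21 - 954} - 3576 = \frac{10 \left(6 + 954\right)}{-933} - 3576 = 10 \left(- \frac{1}{933}\right) 960 - 3576 = - \frac{3200}{311} - 3576 = - \frac{1115336}{311}$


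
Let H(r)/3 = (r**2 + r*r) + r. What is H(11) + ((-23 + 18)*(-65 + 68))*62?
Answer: -171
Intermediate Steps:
H(r) = 3*r + 6*r**2 (H(r) = 3*((r**2 + r*r) + r) = 3*((r**2 + r**2) + r) = 3*(2*r**2 + r) = 3*(r + 2*r**2) = 3*r + 6*r**2)
H(11) + ((-23 + 18)*(-65 + 68))*62 = 3*11*(1 + 2*11) + ((-23 + 18)*(-65 + 68))*62 = 3*11*(1 + 22) - 5*3*62 = 3*11*23 - 15*62 = 759 - 930 = -171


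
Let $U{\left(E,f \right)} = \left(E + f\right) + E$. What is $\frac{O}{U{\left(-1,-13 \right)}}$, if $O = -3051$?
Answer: $\frac{1017}{5} \approx 203.4$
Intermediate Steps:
$U{\left(E,f \right)} = f + 2 E$
$\frac{O}{U{\left(-1,-13 \right)}} = - \frac{3051}{-13 + 2 \left(-1\right)} = - \frac{3051}{-13 - 2} = - \frac{3051}{-15} = \left(-3051\right) \left(- \frac{1}{15}\right) = \frac{1017}{5}$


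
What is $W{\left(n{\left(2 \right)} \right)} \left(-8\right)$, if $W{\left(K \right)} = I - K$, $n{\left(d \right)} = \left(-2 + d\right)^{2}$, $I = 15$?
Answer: $-120$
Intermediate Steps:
$W{\left(K \right)} = 15 - K$
$W{\left(n{\left(2 \right)} \right)} \left(-8\right) = \left(15 - \left(-2 + 2\right)^{2}\right) \left(-8\right) = \left(15 - 0^{2}\right) \left(-8\right) = \left(15 - 0\right) \left(-8\right) = \left(15 + 0\right) \left(-8\right) = 15 \left(-8\right) = -120$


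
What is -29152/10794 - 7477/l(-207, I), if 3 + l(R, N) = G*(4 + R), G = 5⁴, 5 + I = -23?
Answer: -1809020359/684760566 ≈ -2.6418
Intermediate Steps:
I = -28 (I = -5 - 23 = -28)
G = 625
l(R, N) = 2497 + 625*R (l(R, N) = -3 + 625*(4 + R) = -3 + (2500 + 625*R) = 2497 + 625*R)
-29152/10794 - 7477/l(-207, I) = -29152/10794 - 7477/(2497 + 625*(-207)) = -29152*1/10794 - 7477/(2497 - 129375) = -14576/5397 - 7477/(-126878) = -14576/5397 - 7477*(-1/126878) = -14576/5397 + 7477/126878 = -1809020359/684760566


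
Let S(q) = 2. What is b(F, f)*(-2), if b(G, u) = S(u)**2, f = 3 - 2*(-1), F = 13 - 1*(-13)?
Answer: -8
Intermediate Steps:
F = 26 (F = 13 + 13 = 26)
f = 5 (f = 3 + 2 = 5)
b(G, u) = 4 (b(G, u) = 2**2 = 4)
b(F, f)*(-2) = 4*(-2) = -8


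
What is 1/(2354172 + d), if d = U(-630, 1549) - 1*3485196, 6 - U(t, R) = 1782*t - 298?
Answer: -1/8060 ≈ -0.00012407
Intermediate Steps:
U(t, R) = 304 - 1782*t (U(t, R) = 6 - (1782*t - 298) = 6 - (-298 + 1782*t) = 6 + (298 - 1782*t) = 304 - 1782*t)
d = -2362232 (d = (304 - 1782*(-630)) - 1*3485196 = (304 + 1122660) - 3485196 = 1122964 - 3485196 = -2362232)
1/(2354172 + d) = 1/(2354172 - 2362232) = 1/(-8060) = -1/8060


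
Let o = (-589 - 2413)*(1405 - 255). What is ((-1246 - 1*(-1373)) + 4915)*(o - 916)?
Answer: -17411115072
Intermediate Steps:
o = -3452300 (o = -3002*1150 = -3452300)
((-1246 - 1*(-1373)) + 4915)*(o - 916) = ((-1246 - 1*(-1373)) + 4915)*(-3452300 - 916) = ((-1246 + 1373) + 4915)*(-3453216) = (127 + 4915)*(-3453216) = 5042*(-3453216) = -17411115072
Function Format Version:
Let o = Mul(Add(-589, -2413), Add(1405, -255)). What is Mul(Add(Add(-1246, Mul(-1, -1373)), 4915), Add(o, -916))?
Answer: -17411115072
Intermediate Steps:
o = -3452300 (o = Mul(-3002, 1150) = -3452300)
Mul(Add(Add(-1246, Mul(-1, -1373)), 4915), Add(o, -916)) = Mul(Add(Add(-1246, Mul(-1, -1373)), 4915), Add(-3452300, -916)) = Mul(Add(Add(-1246, 1373), 4915), -3453216) = Mul(Add(127, 4915), -3453216) = Mul(5042, -3453216) = -17411115072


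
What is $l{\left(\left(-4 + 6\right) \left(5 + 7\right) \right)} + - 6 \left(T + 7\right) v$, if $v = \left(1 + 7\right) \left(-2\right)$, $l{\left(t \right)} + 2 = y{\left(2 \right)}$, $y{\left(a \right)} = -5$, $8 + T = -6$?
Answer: $-679$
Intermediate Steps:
$T = -14$ ($T = -8 - 6 = -14$)
$l{\left(t \right)} = -7$ ($l{\left(t \right)} = -2 - 5 = -7$)
$v = -16$ ($v = 8 \left(-2\right) = -16$)
$l{\left(\left(-4 + 6\right) \left(5 + 7\right) \right)} + - 6 \left(T + 7\right) v = -7 + - 6 \left(-14 + 7\right) \left(-16\right) = -7 + \left(-6\right) \left(-7\right) \left(-16\right) = -7 + 42 \left(-16\right) = -7 - 672 = -679$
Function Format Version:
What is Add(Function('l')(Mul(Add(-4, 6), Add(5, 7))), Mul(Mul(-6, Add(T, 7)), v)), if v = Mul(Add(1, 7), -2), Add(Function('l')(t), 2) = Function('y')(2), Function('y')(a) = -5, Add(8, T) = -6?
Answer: -679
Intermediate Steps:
T = -14 (T = Add(-8, -6) = -14)
Function('l')(t) = -7 (Function('l')(t) = Add(-2, -5) = -7)
v = -16 (v = Mul(8, -2) = -16)
Add(Function('l')(Mul(Add(-4, 6), Add(5, 7))), Mul(Mul(-6, Add(T, 7)), v)) = Add(-7, Mul(Mul(-6, Add(-14, 7)), -16)) = Add(-7, Mul(Mul(-6, -7), -16)) = Add(-7, Mul(42, -16)) = Add(-7, -672) = -679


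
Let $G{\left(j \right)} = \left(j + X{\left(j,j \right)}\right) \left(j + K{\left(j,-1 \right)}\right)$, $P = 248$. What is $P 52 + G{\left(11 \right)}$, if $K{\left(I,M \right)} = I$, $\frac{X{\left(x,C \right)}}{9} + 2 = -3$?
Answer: $12148$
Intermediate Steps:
$X{\left(x,C \right)} = -45$ ($X{\left(x,C \right)} = -18 + 9 \left(-3\right) = -18 - 27 = -45$)
$G{\left(j \right)} = 2 j \left(-45 + j\right)$ ($G{\left(j \right)} = \left(j - 45\right) \left(j + j\right) = \left(-45 + j\right) 2 j = 2 j \left(-45 + j\right)$)
$P 52 + G{\left(11 \right)} = 248 \cdot 52 + 2 \cdot 11 \left(-45 + 11\right) = 12896 + 2 \cdot 11 \left(-34\right) = 12896 - 748 = 12148$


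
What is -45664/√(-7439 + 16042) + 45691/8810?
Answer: 45691/8810 - 45664*√8603/8603 ≈ -487.14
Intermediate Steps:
-45664/√(-7439 + 16042) + 45691/8810 = -45664*√8603/8603 + 45691*(1/8810) = -45664*√8603/8603 + 45691/8810 = 45691/8810 - 45664*√8603/8603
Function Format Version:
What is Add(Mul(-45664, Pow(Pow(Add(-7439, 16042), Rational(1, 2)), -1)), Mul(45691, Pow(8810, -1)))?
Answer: Add(Rational(45691, 8810), Mul(Rational(-45664, 8603), Pow(8603, Rational(1, 2)))) ≈ -487.14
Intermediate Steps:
Add(Mul(-45664, Pow(Pow(Add(-7439, 16042), Rational(1, 2)), -1)), Mul(45691, Pow(8810, -1))) = Add(Mul(-45664, Pow(Pow(8603, Rational(1, 2)), -1)), Mul(45691, Rational(1, 8810))) = Add(Mul(-45664, Mul(Rational(1, 8603), Pow(8603, Rational(1, 2)))), Rational(45691, 8810)) = Add(Mul(Rational(-45664, 8603), Pow(8603, Rational(1, 2))), Rational(45691, 8810)) = Add(Rational(45691, 8810), Mul(Rational(-45664, 8603), Pow(8603, Rational(1, 2))))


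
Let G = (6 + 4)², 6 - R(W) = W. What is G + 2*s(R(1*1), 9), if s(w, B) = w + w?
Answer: 120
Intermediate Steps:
R(W) = 6 - W
s(w, B) = 2*w
G = 100 (G = 10² = 100)
G + 2*s(R(1*1), 9) = 100 + 2*(2*(6 - 1)) = 100 + 2*(2*5) = 100 + 2*10 = 100 + 20 = 120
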